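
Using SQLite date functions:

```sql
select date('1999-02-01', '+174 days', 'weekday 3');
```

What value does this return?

Applying '+174 days' to 1999-02-01: counting 174 days forward gives 1999-07-25.
`weekday 3` advances to the next Wednesday; 1999-07-25 is a Sunday, so it moves forward to 1999-07-28.

1999-07-28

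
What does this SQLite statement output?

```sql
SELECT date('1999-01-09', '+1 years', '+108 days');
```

2000-04-26

Adding +1 year to 1999-01-09 gives 2000-01-09.
Applying '+108 days' to 2000-01-09: counting 108 days forward gives 2000-04-26.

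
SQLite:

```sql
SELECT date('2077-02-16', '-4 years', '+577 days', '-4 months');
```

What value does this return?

Adding -4 years to 2077-02-16 gives 2073-02-16.
Applying '+577 days' to 2073-02-16: counting 577 days forward gives 2074-09-16.
Adding -4 months to 2074-09-16 gives 2074-05-16.

2074-05-16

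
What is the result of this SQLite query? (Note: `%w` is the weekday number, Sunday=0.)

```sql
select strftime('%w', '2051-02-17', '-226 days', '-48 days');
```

First apply '-226 days', '-48 days': 2051-02-17 → 2050-05-19.
2050-05-19 is a Thursday; with Sunday=0 that is 4.

4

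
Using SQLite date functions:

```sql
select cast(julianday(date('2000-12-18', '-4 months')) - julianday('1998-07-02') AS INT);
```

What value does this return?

Adding -4 months to 2000-12-18 gives 2000-08-18.
29 days remain in July 1998 after the 2nd (31 − 2).
Full months from August 1998 through July 2000 contribute their day counts.
Then 18 days into August 2000.
Total: 29 + 31 + 30 + 31 + 30 + 31 + 31 + 28 + 31 + 30 + 31 + 30 + 31 + 31 + 30 + 31 + 30 + 31 + 31 + 29 + 31 + 30 + 31 + 30 + 31 + 18 = 778.

778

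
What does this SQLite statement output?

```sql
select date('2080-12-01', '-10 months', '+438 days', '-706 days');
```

2079-05-09

Adding -10 months to 2080-12-01 gives 2080-02-01.
Applying '+438 days' to 2080-02-01: counting 438 days forward gives 2081-04-14.
Applying '-706 days' to 2081-04-14: counting 706 days back gives 2079-05-09.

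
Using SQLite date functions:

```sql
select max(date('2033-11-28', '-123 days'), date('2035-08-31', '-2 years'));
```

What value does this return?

date('2033-11-28', '-123 days') → 2033-07-28.
date('2035-08-31', '-2 years') → 2033-08-31.
Later of the two is 2033-08-31.

2033-08-31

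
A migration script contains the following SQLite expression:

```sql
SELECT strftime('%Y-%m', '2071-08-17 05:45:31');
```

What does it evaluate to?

`%Y-%m` extracts the year-month: 2071-08.

2071-08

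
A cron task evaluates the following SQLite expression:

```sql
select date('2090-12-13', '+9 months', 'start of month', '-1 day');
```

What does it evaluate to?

2091-08-31

Adding +9 months to 2090-12-13 gives 2091-09-13.
`start of month` rewinds 2091-09-13 to 2091-09-01.
Going back 1 day from 2091-09-01 reaches 2091-08-31 (last day of August, 31 days).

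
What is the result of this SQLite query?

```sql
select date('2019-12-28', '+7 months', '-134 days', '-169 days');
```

Adding +7 months to 2019-12-28 gives 2020-07-28.
Applying '-134 days' to 2020-07-28: counting 134 days back gives 2020-03-16.
Applying '-169 days' to 2020-03-16: counting 169 days back gives 2019-09-29.

2019-09-29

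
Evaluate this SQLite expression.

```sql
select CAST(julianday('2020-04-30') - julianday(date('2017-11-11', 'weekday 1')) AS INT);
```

899

`weekday 1` advances to the next Monday; 2017-11-11 is a Saturday, so it moves forward to 2017-11-13.
17 days remain in November 2017 after the 13th (30 − 13).
Full months from December 2017 through March 2020 contribute their day counts.
Then 30 days into April 2020.
Total: 17 + 31 + 31 + 28 + 31 + 30 + 31 + 30 + 31 + 31 + 30 + 31 + 30 + 31 + 31 + 28 + 31 + 30 + 31 + 30 + 31 + 31 + 30 + 31 + 30 + 31 + 31 + 29 + 31 + 30 = 899.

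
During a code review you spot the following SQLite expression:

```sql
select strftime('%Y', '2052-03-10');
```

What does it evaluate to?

`%Y` extracts the 4-digit year: 2052.

2052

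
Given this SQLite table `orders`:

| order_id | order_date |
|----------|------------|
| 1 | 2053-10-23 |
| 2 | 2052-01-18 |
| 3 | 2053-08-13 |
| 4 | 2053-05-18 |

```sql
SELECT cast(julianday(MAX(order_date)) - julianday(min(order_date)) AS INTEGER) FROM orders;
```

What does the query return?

MIN = 2052-01-18, MAX = 2053-10-23.
13 days remain in January 2052 after the 18th (31 − 18).
Full months from February 2052 through September 2053 contribute their day counts.
Then 23 days into October 2053.
Total: 13 + 29 + 31 + 30 + 31 + 30 + 31 + 31 + 30 + 31 + 30 + 31 + 31 + 28 + 31 + 30 + 31 + 30 + 31 + 31 + 30 + 23 = 644.

644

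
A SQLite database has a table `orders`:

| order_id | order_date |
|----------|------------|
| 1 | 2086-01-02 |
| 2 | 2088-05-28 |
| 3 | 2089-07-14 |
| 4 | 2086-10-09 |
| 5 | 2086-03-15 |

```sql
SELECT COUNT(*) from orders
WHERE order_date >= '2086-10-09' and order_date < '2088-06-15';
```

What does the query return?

Rows in [2086-10-09, 2088-06-15): 2088-05-28, 2086-10-09 → 2 rows.

2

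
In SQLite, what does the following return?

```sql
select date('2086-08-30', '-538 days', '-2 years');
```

Applying '-538 days' to 2086-08-30: counting 538 days back gives 2085-03-10.
Adding -2 years to 2085-03-10 gives 2083-03-10.

2083-03-10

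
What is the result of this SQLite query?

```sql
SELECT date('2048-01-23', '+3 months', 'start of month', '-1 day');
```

2048-03-31

Adding +3 months to 2048-01-23 gives 2048-04-23.
`start of month` rewinds 2048-04-23 to 2048-04-01.
Going back 1 day from 2048-04-01 reaches 2048-03-31 (last day of March, 31 days).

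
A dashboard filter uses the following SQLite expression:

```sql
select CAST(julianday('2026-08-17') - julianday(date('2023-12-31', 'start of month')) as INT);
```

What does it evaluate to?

`start of month` rewinds 2023-12-31 to 2023-12-01.
30 days remain in December 2023 after the 1st (31 − 1).
Full months from January 2024 through July 2026 contribute their day counts.
Then 17 days into August 2026.
Total: 30 + 31 + 29 + 31 + 30 + 31 + 30 + 31 + 31 + 30 + 31 + 30 + 31 + 31 + 28 + 31 + 30 + 31 + 30 + 31 + 31 + 30 + 31 + 30 + 31 + 31 + 28 + 31 + 30 + 31 + 30 + 31 + 17 = 990.

990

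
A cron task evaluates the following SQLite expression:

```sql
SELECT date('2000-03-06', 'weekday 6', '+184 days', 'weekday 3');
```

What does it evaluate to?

`weekday 6` advances to the next Saturday; 2000-03-06 is a Monday, so it moves forward to 2000-03-11.
Applying '+184 days' to 2000-03-11: counting 184 days forward gives 2000-09-11.
`weekday 3` advances to the next Wednesday; 2000-09-11 is a Monday, so it moves forward to 2000-09-13.

2000-09-13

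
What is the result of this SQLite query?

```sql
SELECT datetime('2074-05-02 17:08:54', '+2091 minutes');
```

2074-05-04 03:59:54

2091 minutes = 34h 51m; +2091 minutes from 2074-05-02 17:08:54 is 2074-05-04 03:59:54 (crosses midnight).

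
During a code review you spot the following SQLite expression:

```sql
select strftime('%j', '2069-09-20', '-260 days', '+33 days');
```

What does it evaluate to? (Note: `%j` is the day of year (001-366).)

036

First apply '-260 days', '+33 days': 2069-09-20 → 2069-02-05.
Day-of-year for 2069-02-05: days since 2069-01-01 inclusive = 36, zero-padded to 036.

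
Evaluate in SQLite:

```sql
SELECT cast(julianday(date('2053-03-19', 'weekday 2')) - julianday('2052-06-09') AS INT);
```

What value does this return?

`weekday 2` advances to the next Tuesday; 2053-03-19 is a Wednesday, so it moves forward to 2053-03-25.
21 days remain in June 2052 after the 9th (30 − 9).
Full months from July 2052 through February 2053 contribute their day counts.
Then 25 days into March 2053.
Total: 21 + 31 + 31 + 30 + 31 + 30 + 31 + 31 + 28 + 25 = 289.

289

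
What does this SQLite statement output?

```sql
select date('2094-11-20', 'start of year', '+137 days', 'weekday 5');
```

2094-05-21

`start of year` rewinds 2094-11-20 to 2094-01-01.
Applying '+137 days' to 2094-01-01: counting 137 days forward gives 2094-05-18.
`weekday 5` advances to the next Friday; 2094-05-18 is a Tuesday, so it moves forward to 2094-05-21.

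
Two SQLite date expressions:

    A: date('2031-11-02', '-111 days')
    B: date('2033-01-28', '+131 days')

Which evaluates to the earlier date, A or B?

A = 2031-07-14.
B = 2033-06-08.
A is earlier.

A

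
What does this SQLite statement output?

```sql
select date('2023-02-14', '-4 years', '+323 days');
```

2020-01-03

Adding -4 years to 2023-02-14 gives 2019-02-14.
Applying '+323 days' to 2019-02-14: counting 323 days forward gives 2020-01-03.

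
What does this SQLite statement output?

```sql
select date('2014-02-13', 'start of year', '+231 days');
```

2014-08-20

`start of year` rewinds 2014-02-13 to 2014-01-01.
Applying '+231 days' to 2014-01-01: counting 231 days forward gives 2014-08-20.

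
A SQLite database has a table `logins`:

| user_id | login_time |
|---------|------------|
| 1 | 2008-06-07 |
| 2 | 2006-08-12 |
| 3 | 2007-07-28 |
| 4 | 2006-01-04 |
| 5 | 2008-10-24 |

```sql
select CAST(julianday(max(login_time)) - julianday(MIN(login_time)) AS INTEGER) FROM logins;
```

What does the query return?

1024

MIN = 2006-01-04, MAX = 2008-10-24.
27 days remain in January 2006 after the 4th (31 − 4).
Full months from February 2006 through September 2008 contribute their day counts.
Then 24 days into October 2008.
Total: 27 + 28 + 31 + 30 + 31 + 30 + 31 + 31 + 30 + 31 + 30 + 31 + 31 + 28 + 31 + 30 + 31 + 30 + 31 + 31 + 30 + 31 + 30 + 31 + 31 + 29 + 31 + 30 + 31 + 30 + 31 + 31 + 30 + 24 = 1024.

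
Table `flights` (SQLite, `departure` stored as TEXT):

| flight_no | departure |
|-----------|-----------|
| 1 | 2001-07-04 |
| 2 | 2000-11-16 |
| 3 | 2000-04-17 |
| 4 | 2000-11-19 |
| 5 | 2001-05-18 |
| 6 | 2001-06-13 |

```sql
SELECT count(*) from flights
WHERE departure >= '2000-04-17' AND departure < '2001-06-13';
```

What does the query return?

4

Rows in [2000-04-17, 2001-06-13): 2000-11-16, 2000-04-17, 2000-11-19, 2001-05-18 → 4 rows.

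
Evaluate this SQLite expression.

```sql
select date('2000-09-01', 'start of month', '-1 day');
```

2000-08-31

`start of month` rewinds 2000-09-01 to 2000-09-01.
Going back 1 day from 2000-09-01 reaches 2000-08-31 (last day of August, 31 days).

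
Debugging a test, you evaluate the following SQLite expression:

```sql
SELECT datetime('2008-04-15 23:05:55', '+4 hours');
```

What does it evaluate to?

+4 hours from 2008-04-15 23:05:55 is 2008-04-16 03:05:55 (crosses midnight).

2008-04-16 03:05:55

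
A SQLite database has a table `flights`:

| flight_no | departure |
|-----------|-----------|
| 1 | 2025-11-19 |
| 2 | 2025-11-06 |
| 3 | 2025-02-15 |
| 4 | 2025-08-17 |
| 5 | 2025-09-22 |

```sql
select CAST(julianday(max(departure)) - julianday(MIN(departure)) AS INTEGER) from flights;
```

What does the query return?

277

MIN = 2025-02-15, MAX = 2025-11-19.
13 days remain in February 2025 after the 15th (28 − 15).
Full months from March 2025 through October 2025 contribute their day counts.
Then 19 days into November 2025.
Total: 13 + 31 + 30 + 31 + 30 + 31 + 31 + 30 + 31 + 19 = 277.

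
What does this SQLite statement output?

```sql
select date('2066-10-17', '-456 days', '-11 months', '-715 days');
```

2062-09-03

Applying '-456 days' to 2066-10-17: counting 456 days back gives 2065-07-18.
Adding -11 months to 2065-07-18 gives 2064-08-18.
Applying '-715 days' to 2064-08-18: counting 715 days back gives 2062-09-03.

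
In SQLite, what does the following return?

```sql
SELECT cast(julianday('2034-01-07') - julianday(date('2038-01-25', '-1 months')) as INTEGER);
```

Adding -1 month to 2038-01-25 gives 2037-12-25.
24 days remain in January 2034 after the 7th (31 − 7).
Full months from February 2034 through November 2037 contribute their day counts.
Then 25 days into December 2037.
Total: 24 + 28 + 31 + 30 + 31 + 30 + 31 + 31 + 30 + 31 + 30 + 31 + 31 + 28 + 31 + 30 + 31 + 30 + 31 + 31 + 30 + 31 + 30 + 31 + 31 + 29 + 31 + 30 + 31 + 30 + 31 + 31 + 30 + 31 + 30 + 31 + 31 + 28 + 31 + 30 + 31 + 30 + 31 + 31 + 30 + 31 + 30 + 25 = 1448.
The subtraction is earlier − later, so the result is −1448 → -1448.

-1448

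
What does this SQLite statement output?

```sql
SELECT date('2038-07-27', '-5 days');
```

Going back 5 days within July lands on 2038-07-22.

2038-07-22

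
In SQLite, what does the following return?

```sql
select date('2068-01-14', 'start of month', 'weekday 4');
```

2068-01-05

`start of month` rewinds 2068-01-14 to 2068-01-01.
`weekday 4` advances to the next Thursday; 2068-01-01 is a Sunday, so it moves forward to 2068-01-05.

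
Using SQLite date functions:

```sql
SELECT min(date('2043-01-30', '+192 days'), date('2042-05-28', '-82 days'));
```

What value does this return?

date('2043-01-30', '+192 days') → 2043-08-10.
date('2042-05-28', '-82 days') → 2042-03-07.
Earlier of the two is 2042-03-07.

2042-03-07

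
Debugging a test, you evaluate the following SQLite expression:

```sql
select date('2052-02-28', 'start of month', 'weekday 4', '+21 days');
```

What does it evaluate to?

`start of month` rewinds 2052-02-28 to 2052-02-01.
`weekday 4` advances to the next Thursday; 2052-02-01 is already a Thursday, so it stays at 2052-02-01.
Advancing 21 more days within February lands on 2052-02-22.

2052-02-22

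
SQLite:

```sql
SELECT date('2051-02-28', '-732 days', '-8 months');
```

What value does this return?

2048-06-26

Applying '-732 days' to 2051-02-28: counting 732 days back gives 2049-02-26.
Adding -8 months to 2049-02-26 gives 2048-06-26.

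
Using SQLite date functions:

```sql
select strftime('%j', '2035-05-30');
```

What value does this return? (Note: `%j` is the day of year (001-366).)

150

Day-of-year for 2035-05-30: days since 2035-01-01 inclusive = 150, zero-padded to 150.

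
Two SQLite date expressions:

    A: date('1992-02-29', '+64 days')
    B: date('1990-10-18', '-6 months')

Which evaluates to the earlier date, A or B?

B

A = 1992-05-03.
B = 1990-04-18.
B is earlier.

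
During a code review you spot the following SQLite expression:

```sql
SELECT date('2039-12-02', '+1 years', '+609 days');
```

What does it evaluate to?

Adding +1 year to 2039-12-02 gives 2040-12-02.
Applying '+609 days' to 2040-12-02: counting 609 days forward gives 2042-08-03.

2042-08-03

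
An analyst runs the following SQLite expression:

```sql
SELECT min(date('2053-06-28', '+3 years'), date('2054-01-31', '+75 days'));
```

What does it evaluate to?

date('2053-06-28', '+3 years') → 2056-06-28.
date('2054-01-31', '+75 days') → 2054-04-16.
Earlier of the two is 2054-04-16.

2054-04-16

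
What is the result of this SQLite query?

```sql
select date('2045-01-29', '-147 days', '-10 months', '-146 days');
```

Applying '-147 days' to 2045-01-29: counting 147 days back gives 2044-09-04.
Adding -10 months to 2044-09-04 gives 2043-11-04.
Applying '-146 days' to 2043-11-04: counting 146 days back gives 2043-06-11.

2043-06-11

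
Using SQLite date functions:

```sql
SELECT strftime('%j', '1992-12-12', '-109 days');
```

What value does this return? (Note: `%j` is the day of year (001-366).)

First apply '-109 days': 1992-12-12 → 1992-08-25.
Day-of-year for 1992-08-25: days since 1992-01-01 inclusive = 238, zero-padded to 238.

238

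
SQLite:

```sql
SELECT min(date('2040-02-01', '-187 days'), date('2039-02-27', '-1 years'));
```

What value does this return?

2038-02-27

date('2040-02-01', '-187 days') → 2039-07-29.
date('2039-02-27', '-1 years') → 2038-02-27.
Earlier of the two is 2038-02-27.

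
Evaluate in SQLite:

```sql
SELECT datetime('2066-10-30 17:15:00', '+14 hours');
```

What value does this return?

+14 hours from 2066-10-30 17:15:00 is 2066-10-31 07:15:00 (crosses midnight).

2066-10-31 07:15:00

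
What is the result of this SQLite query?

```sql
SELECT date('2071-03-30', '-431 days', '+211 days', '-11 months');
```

2069-09-22

Applying '-431 days' to 2071-03-30: counting 431 days back gives 2070-01-23.
Applying '+211 days' to 2070-01-23: counting 211 days forward gives 2070-08-22.
Adding -11 months to 2070-08-22 gives 2069-09-22.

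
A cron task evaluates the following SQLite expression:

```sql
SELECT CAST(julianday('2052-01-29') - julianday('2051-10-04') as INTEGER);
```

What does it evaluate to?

27 days remain in October 2051 after the 4th (31 − 4).
November 2051: 30 days.
December 2051: 31 days.
Then 29 days into January 2052.
Total: 27 + 30 + 31 + 29 = 117.

117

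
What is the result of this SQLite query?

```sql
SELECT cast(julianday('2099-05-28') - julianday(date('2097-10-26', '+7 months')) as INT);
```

367

Adding +7 months to 2097-10-26 gives 2098-05-26.
5 days remain in May 2098 after the 26th (31 − 26).
Full months from June 2098 through April 2099 contribute their day counts.
Then 28 days into May 2099.
Total: 5 + 30 + 31 + 31 + 30 + 31 + 30 + 31 + 31 + 28 + 31 + 30 + 28 = 367.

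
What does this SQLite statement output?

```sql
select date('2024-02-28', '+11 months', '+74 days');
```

2025-04-12

Adding +11 months to 2024-02-28 gives 2025-01-28.
Applying '+74 days' to 2025-01-28: counting 74 days forward gives 2025-04-12.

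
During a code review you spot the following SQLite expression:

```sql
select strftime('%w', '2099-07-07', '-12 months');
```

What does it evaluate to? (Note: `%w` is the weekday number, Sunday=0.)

First apply '-12 months': 2099-07-07 → 2098-07-07.
2098-07-07 is a Monday; with Sunday=0 that is 1.

1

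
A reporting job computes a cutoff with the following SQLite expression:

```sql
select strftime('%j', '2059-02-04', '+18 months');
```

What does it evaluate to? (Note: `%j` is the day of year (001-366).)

217

First apply '+18 months': 2059-02-04 → 2060-08-04.
Day-of-year for 2060-08-04: days since 2060-01-01 inclusive = 217, zero-padded to 217.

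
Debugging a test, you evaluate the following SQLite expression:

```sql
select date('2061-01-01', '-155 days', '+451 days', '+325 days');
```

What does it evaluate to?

2062-09-14

Applying '-155 days' to 2061-01-01: counting 155 days back gives 2060-07-30.
Applying '+451 days' to 2060-07-30: counting 451 days forward gives 2061-10-24.
Applying '+325 days' to 2061-10-24: counting 325 days forward gives 2062-09-14.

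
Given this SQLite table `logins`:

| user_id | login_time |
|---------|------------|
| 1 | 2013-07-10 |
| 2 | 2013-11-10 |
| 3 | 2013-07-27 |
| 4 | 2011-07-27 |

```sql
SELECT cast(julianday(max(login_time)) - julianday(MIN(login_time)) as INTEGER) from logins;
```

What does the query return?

837

MIN = 2011-07-27, MAX = 2013-11-10.
4 days remain in July 2011 after the 27th (31 − 27).
Full months from August 2011 through October 2013 contribute their day counts.
Then 10 days into November 2013.
Total: 4 + 31 + 30 + 31 + 30 + 31 + 31 + 29 + 31 + 30 + 31 + 30 + 31 + 31 + 30 + 31 + 30 + 31 + 31 + 28 + 31 + 30 + 31 + 30 + 31 + 31 + 30 + 31 + 10 = 837.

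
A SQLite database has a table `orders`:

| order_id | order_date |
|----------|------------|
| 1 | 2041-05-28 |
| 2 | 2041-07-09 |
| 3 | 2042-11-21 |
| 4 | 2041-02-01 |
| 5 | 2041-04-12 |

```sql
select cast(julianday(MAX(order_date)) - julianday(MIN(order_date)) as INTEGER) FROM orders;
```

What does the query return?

MIN = 2041-02-01, MAX = 2042-11-21.
27 days remain in February 2041 after the 1st (28 − 1).
Full months from March 2041 through October 2042 contribute their day counts.
Then 21 days into November 2042.
Total: 27 + 31 + 30 + 31 + 30 + 31 + 31 + 30 + 31 + 30 + 31 + 31 + 28 + 31 + 30 + 31 + 30 + 31 + 31 + 30 + 31 + 21 = 658.

658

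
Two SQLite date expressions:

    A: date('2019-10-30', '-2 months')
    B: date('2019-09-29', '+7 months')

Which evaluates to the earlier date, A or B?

A

A = 2019-08-30.
B = 2020-04-29.
A is earlier.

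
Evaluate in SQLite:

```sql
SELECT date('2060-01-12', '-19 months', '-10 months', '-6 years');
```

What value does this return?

2051-08-12

Adding -19 months to 2060-01-12 gives 2058-06-12.
Adding -10 months to 2058-06-12 gives 2057-08-12.
Adding -6 years to 2057-08-12 gives 2051-08-12.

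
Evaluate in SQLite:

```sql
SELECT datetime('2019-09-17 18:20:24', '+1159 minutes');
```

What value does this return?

2019-09-18 13:39:24

1159 minutes = 19h 19m; +1159 minutes from 2019-09-17 18:20:24 is 2019-09-18 13:39:24 (crosses midnight).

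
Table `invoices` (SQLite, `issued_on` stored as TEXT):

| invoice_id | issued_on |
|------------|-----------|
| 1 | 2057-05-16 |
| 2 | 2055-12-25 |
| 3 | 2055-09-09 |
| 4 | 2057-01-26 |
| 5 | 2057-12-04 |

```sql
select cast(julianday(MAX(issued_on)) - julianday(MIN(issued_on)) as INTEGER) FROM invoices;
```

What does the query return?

817

MIN = 2055-09-09, MAX = 2057-12-04.
21 days remain in September 2055 after the 9th (30 − 9).
Full months from October 2055 through November 2057 contribute their day counts.
Then 4 days into December 2057.
Total: 21 + 31 + 30 + 31 + 31 + 29 + 31 + 30 + 31 + 30 + 31 + 31 + 30 + 31 + 30 + 31 + 31 + 28 + 31 + 30 + 31 + 30 + 31 + 31 + 30 + 31 + 30 + 4 = 817.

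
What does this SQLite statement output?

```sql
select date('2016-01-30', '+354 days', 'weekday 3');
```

2017-01-18

Applying '+354 days' to 2016-01-30: counting 354 days forward gives 2017-01-18.
`weekday 3` advances to the next Wednesday; 2017-01-18 is already a Wednesday, so it stays at 2017-01-18.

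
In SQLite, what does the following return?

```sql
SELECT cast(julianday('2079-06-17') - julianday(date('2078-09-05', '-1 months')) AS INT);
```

Adding -1 month to 2078-09-05 gives 2078-08-05.
26 days remain in August 2078 after the 5th (31 − 5).
Full months from September 2078 through May 2079 contribute their day counts.
Then 17 days into June 2079.
Total: 26 + 30 + 31 + 30 + 31 + 31 + 28 + 31 + 30 + 31 + 17 = 316.

316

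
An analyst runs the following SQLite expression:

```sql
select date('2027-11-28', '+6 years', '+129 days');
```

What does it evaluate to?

2034-04-06

Adding +6 years to 2027-11-28 gives 2033-11-28.
Applying '+129 days' to 2033-11-28: counting 129 days forward gives 2034-04-06.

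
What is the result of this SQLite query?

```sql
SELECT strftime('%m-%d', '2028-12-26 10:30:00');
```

`%m-%d` extracts the month-day: 12-26.

12-26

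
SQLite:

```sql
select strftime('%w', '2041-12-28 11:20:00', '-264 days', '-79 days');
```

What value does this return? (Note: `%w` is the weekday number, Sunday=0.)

First apply '-264 days', '-79 days': 2041-12-28 11:20:00 → 2041-01-19 11:20:00.
2041-01-19 is a Saturday; with Sunday=0 that is 6.

6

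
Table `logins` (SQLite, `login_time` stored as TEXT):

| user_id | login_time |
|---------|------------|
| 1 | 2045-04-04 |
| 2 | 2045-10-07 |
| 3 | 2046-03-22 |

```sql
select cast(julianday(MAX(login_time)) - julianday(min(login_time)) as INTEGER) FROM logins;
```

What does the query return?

MIN = 2045-04-04, MAX = 2046-03-22.
26 days remain in April 2045 after the 4th (30 − 4).
Full months from May 2045 through February 2046 contribute their day counts.
Then 22 days into March 2046.
Total: 26 + 31 + 30 + 31 + 31 + 30 + 31 + 30 + 31 + 31 + 28 + 22 = 352.

352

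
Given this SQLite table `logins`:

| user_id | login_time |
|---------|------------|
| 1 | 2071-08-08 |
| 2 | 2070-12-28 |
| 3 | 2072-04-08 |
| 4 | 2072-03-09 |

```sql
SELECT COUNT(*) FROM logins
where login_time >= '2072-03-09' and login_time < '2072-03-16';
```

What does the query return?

Rows in [2072-03-09, 2072-03-16): 2072-03-09 → 1 row.

1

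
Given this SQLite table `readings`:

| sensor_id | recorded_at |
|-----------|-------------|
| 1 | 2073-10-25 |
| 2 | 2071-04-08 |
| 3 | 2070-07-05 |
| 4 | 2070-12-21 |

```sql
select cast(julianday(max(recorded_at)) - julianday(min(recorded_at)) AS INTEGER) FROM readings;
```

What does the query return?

1208

MIN = 2070-07-05, MAX = 2073-10-25.
26 days remain in July 2070 after the 5th (31 − 5).
Full months from August 2070 through September 2073 contribute their day counts.
Then 25 days into October 2073.
Total: 26 + 31 + 30 + 31 + 30 + 31 + 31 + 28 + 31 + 30 + 31 + 30 + 31 + 31 + 30 + 31 + 30 + 31 + 31 + 29 + 31 + 30 + 31 + 30 + 31 + 31 + 30 + 31 + 30 + 31 + 31 + 28 + 31 + 30 + 31 + 30 + 31 + 31 + 30 + 25 = 1208.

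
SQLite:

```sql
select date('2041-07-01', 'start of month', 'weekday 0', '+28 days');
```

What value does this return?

`start of month` rewinds 2041-07-01 to 2041-07-01.
`weekday 0` advances to the next Sunday; 2041-07-01 is a Monday, so it moves forward to 2041-07-07.
July 2041 has 31 days; 24 remain after the 7th, so 25 days reach 2041-08-01.
Advancing 3 more days within August lands on 2041-08-04.

2041-08-04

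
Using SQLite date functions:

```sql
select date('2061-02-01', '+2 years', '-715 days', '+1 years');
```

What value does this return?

Adding +2 years to 2061-02-01 gives 2063-02-01.
Applying '-715 days' to 2063-02-01: counting 715 days back gives 2061-02-16.
Adding +1 year to 2061-02-16 gives 2062-02-16.

2062-02-16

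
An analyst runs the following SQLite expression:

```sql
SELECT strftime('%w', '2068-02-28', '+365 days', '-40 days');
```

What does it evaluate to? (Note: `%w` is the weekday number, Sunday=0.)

First apply '+365 days', '-40 days': 2068-02-28 → 2069-01-18.
2069-01-18 is a Friday; with Sunday=0 that is 5.

5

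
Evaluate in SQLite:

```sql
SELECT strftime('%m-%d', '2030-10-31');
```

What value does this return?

10-31

`%m-%d` extracts the month-day: 10-31.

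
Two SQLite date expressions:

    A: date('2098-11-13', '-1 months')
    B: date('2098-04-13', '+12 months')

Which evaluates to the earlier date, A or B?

A

A = 2098-10-13.
B = 2099-04-13.
A is earlier.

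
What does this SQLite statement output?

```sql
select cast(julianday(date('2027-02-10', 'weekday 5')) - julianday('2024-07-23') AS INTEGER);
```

934

`weekday 5` advances to the next Friday; 2027-02-10 is a Wednesday, so it moves forward to 2027-02-12.
8 days remain in July 2024 after the 23rd (31 − 23).
Full months from August 2024 through January 2027 contribute their day counts.
Then 12 days into February 2027.
Total: 8 + 31 + 30 + 31 + 30 + 31 + 31 + 28 + 31 + 30 + 31 + 30 + 31 + 31 + 30 + 31 + 30 + 31 + 31 + 28 + 31 + 30 + 31 + 30 + 31 + 31 + 30 + 31 + 30 + 31 + 31 + 12 = 934.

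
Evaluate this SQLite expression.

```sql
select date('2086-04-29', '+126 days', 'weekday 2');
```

Applying '+126 days' to 2086-04-29: counting 126 days forward gives 2086-09-02.
`weekday 2` advances to the next Tuesday; 2086-09-02 is a Monday, so it moves forward to 2086-09-03.

2086-09-03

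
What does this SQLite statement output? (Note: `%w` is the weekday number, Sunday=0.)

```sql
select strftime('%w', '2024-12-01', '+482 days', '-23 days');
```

4

First apply '+482 days', '-23 days': 2024-12-01 → 2026-03-05.
2026-03-05 is a Thursday; with Sunday=0 that is 4.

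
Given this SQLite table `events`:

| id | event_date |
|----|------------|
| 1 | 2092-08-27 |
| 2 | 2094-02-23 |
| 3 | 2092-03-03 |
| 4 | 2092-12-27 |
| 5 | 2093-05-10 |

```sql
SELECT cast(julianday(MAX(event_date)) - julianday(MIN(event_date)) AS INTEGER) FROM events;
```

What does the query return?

722

MIN = 2092-03-03, MAX = 2094-02-23.
28 days remain in March 2092 after the 3rd (31 − 3).
Full months from April 2092 through January 2094 contribute their day counts.
Then 23 days into February 2094.
Total: 28 + 30 + 31 + 30 + 31 + 31 + 30 + 31 + 30 + 31 + 31 + 28 + 31 + 30 + 31 + 30 + 31 + 31 + 30 + 31 + 30 + 31 + 31 + 23 = 722.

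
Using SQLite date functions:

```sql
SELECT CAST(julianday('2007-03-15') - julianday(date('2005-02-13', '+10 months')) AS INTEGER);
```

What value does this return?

Adding +10 months to 2005-02-13 gives 2005-12-13.
18 days remain in December 2005 after the 13th (31 − 13).
Full months from January 2006 through February 2007 contribute their day counts.
Then 15 days into March 2007.
Total: 18 + 31 + 28 + 31 + 30 + 31 + 30 + 31 + 31 + 30 + 31 + 30 + 31 + 31 + 28 + 15 = 457.

457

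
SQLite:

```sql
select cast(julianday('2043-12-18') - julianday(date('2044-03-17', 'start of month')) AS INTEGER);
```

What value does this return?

`start of month` rewinds 2044-03-17 to 2044-03-01.
13 days remain in December 2043 after the 18th (31 − 18).
January 2044: 31 days.
February 2044: 29 days (leap year).
Then 1 day into March 2044.
Total: 13 + 31 + 29 + 1 = 74.
The subtraction is earlier − later, so the result is −74 → -74.

-74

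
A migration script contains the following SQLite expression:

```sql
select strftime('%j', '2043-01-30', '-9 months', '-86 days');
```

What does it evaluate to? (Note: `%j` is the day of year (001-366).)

034

First apply '-9 months', '-86 days': 2043-01-30 → 2042-02-03.
Day-of-year for 2042-02-03: days since 2042-01-01 inclusive = 34, zero-padded to 034.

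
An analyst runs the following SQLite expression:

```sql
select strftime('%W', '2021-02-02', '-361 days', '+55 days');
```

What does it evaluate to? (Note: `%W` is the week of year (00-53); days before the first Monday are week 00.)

First apply '-361 days', '+55 days': 2021-02-02 → 2020-04-02.
2020-04-02 is a Thursday. SQLite's %W counts Mondays since the year started; the result is 13.

13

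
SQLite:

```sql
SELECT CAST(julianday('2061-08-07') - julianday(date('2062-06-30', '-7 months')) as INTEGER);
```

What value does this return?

Adding -7 months to 2062-06-30 gives 2061-11-30.
24 days remain in August 2061 after the 7th (31 − 7).
September 2061: 30 days.
October 2061: 31 days.
Then 30 days into November 2061.
Total: 24 + 30 + 31 + 30 = 115.
The subtraction is earlier − later, so the result is −115 → -115.

-115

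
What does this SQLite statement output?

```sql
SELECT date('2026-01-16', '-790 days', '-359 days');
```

Applying '-790 days' to 2026-01-16: counting 790 days back gives 2023-11-18.
Applying '-359 days' to 2023-11-18: counting 359 days back gives 2022-11-24.

2022-11-24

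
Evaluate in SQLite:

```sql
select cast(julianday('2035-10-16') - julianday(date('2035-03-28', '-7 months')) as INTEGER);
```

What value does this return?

Adding -7 months to 2035-03-28 gives 2034-08-28.
3 days remain in August 2034 after the 28th (31 − 28).
Full months from September 2034 through September 2035 contribute their day counts.
Then 16 days into October 2035.
Total: 3 + 30 + 31 + 30 + 31 + 31 + 28 + 31 + 30 + 31 + 30 + 31 + 31 + 30 + 16 = 414.

414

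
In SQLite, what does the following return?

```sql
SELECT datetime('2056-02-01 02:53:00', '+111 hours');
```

+111 hours from 2056-02-01 02:53:00 is 2056-02-05 17:53:00 (crosses midnight).

2056-02-05 17:53:00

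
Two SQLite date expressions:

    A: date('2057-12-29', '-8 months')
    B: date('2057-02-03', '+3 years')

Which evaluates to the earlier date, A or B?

A

A = 2057-04-29.
B = 2060-02-03.
A is earlier.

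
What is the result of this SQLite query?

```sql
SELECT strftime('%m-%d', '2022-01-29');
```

`%m-%d` extracts the month-day: 01-29.

01-29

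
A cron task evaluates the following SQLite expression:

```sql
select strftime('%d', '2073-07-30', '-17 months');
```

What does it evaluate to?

First apply '-17 months': 2073-07-30 → 2072-03-01.
`%d` extracts the 2-digit day of month: 01.

01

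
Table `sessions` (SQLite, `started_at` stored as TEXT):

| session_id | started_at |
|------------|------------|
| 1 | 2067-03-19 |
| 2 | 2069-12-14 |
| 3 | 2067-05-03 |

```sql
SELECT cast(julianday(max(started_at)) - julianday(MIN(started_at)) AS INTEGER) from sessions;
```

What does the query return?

1001

MIN = 2067-03-19, MAX = 2069-12-14.
12 days remain in March 2067 after the 19th (31 − 19).
Full months from April 2067 through November 2069 contribute their day counts.
Then 14 days into December 2069.
Total: 12 + 30 + 31 + 30 + 31 + 31 + 30 + 31 + 30 + 31 + 31 + 29 + 31 + 30 + 31 + 30 + 31 + 31 + 30 + 31 + 30 + 31 + 31 + 28 + 31 + 30 + 31 + 30 + 31 + 31 + 30 + 31 + 30 + 14 = 1001.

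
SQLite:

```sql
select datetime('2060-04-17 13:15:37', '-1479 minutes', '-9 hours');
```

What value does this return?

2060-04-16 03:36:37

1479 minutes = 24h 39m; -1479 minutes from 2060-04-17 13:15:37 is 2060-04-16 12:36:37 (crosses midnight).
-9 hours from 2060-04-16 12:36:37 is 2060-04-16 03:36:37.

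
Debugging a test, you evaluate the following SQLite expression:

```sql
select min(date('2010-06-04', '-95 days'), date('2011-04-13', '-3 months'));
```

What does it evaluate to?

date('2010-06-04', '-95 days') → 2010-03-01.
date('2011-04-13', '-3 months') → 2011-01-13.
Earlier of the two is 2010-03-01.

2010-03-01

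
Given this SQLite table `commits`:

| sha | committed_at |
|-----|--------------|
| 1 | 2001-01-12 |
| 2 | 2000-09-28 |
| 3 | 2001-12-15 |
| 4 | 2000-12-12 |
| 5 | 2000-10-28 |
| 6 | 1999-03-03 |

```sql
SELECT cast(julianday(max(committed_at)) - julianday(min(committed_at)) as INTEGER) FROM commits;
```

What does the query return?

MIN = 1999-03-03, MAX = 2001-12-15.
28 days remain in March 1999 after the 3rd (31 − 3).
Full months from April 1999 through November 2001 contribute their day counts.
Then 15 days into December 2001.
Total: 28 + 30 + 31 + 30 + 31 + 31 + 30 + 31 + 30 + 31 + 31 + 29 + 31 + 30 + 31 + 30 + 31 + 31 + 30 + 31 + 30 + 31 + 31 + 28 + 31 + 30 + 31 + 30 + 31 + 31 + 30 + 31 + 30 + 15 = 1018.

1018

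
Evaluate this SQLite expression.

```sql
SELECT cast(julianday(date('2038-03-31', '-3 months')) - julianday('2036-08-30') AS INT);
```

Adding -3 months to 2038-03-31 gives 2037-12-31.
1 day remains in August 2036 after the 30th (31 − 30).
Full months from September 2036 through November 2037 contribute their day counts.
Then 31 days into December 2037.
Total: 1 + 30 + 31 + 30 + 31 + 31 + 28 + 31 + 30 + 31 + 30 + 31 + 31 + 30 + 31 + 30 + 31 = 488.

488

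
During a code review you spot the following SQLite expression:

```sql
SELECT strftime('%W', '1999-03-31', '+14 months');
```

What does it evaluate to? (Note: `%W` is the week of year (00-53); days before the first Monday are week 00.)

22

First apply '+14 months': 1999-03-31 → 2000-05-31.
2000-05-31 is a Wednesday. SQLite's %W counts Mondays since the year started; the result is 22.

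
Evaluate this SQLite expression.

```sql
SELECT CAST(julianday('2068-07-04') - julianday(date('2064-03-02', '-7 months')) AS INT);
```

Adding -7 months to 2064-03-02 gives 2063-08-02.
29 days remain in August 2063 after the 2nd (31 − 2).
Full months from September 2063 through June 2068 contribute their day counts.
Then 4 days into July 2068.
Total: 29 + 30 + 31 + 30 + 31 + 31 + 29 + 31 + 30 + 31 + 30 + 31 + 31 + 30 + 31 + 30 + 31 + 31 + 28 + 31 + 30 + 31 + 30 + 31 + 31 + 30 + 31 + 30 + 31 + 31 + 28 + 31 + 30 + 31 + 30 + 31 + 31 + 30 + 31 + 30 + 31 + 31 + 28 + 31 + 30 + 31 + 30 + 31 + 31 + 30 + 31 + 30 + 31 + 31 + 29 + 31 + 30 + 31 + 30 + 4 = 1798.

1798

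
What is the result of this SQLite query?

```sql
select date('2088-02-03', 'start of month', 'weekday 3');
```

2088-02-04

`start of month` rewinds 2088-02-03 to 2088-02-01.
`weekday 3` advances to the next Wednesday; 2088-02-01 is a Sunday, so it moves forward to 2088-02-04.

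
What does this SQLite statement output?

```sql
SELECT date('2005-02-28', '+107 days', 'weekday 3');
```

Applying '+107 days' to 2005-02-28: counting 107 days forward gives 2005-06-15.
`weekday 3` advances to the next Wednesday; 2005-06-15 is already a Wednesday, so it stays at 2005-06-15.

2005-06-15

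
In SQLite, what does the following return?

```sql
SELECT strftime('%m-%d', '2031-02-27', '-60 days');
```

First apply '-60 days': 2031-02-27 → 2030-12-29.
`%m-%d` extracts the month-day: 12-29.

12-29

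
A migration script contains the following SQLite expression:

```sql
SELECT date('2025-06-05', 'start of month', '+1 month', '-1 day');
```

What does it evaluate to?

2025-06-30

`start of month` rewinds 2025-06-05 to 2025-06-01.
Adding +1 month to 2025-06-01 gives 2025-07-01.
Going back 1 day from 2025-07-01 reaches 2025-06-30 (last day of June, 30 days).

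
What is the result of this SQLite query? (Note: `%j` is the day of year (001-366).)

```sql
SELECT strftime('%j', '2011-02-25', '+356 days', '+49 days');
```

096

First apply '+356 days', '+49 days': 2011-02-25 → 2012-04-05.
Day-of-year for 2012-04-05: days since 2012-01-01 inclusive = 96, zero-padded to 096.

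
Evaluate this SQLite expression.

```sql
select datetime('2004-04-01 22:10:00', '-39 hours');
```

2004-03-31 07:10:00

-39 hours from 2004-04-01 22:10:00 is 2004-03-31 07:10:00 (crosses midnight).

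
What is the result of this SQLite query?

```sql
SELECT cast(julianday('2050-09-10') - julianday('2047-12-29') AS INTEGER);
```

986

2 days remain in December 2047 after the 29th (31 − 29).
Full months from January 2048 through August 2050 contribute their day counts.
Then 10 days into September 2050.
Total: 2 + 31 + 29 + 31 + 30 + 31 + 30 + 31 + 31 + 30 + 31 + 30 + 31 + 31 + 28 + 31 + 30 + 31 + 30 + 31 + 31 + 30 + 31 + 30 + 31 + 31 + 28 + 31 + 30 + 31 + 30 + 31 + 31 + 10 = 986.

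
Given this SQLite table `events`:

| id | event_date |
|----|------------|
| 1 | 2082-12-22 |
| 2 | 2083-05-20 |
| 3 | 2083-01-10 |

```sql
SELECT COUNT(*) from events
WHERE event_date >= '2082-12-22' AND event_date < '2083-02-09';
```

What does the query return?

Rows in [2082-12-22, 2083-02-09): 2082-12-22, 2083-01-10 → 2 rows.

2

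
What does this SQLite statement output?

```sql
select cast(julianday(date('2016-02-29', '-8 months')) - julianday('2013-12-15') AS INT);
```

Adding -8 months to 2016-02-29 gives 2015-06-29.
16 days remain in December 2013 after the 15th (31 − 15).
Full months from January 2014 through May 2015 contribute their day counts.
Then 29 days into June 2015.
Total: 16 + 31 + 28 + 31 + 30 + 31 + 30 + 31 + 31 + 30 + 31 + 30 + 31 + 31 + 28 + 31 + 30 + 31 + 29 = 561.

561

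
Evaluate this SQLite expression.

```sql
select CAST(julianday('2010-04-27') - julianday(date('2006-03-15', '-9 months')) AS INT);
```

1777

Adding -9 months to 2006-03-15 gives 2005-06-15.
15 days remain in June 2005 after the 15th (30 − 15).
Full months from July 2005 through March 2010 contribute their day counts.
Then 27 days into April 2010.
Total: 15 + 31 + 31 + 30 + 31 + 30 + 31 + 31 + 28 + 31 + 30 + 31 + 30 + 31 + 31 + 30 + 31 + 30 + 31 + 31 + 28 + 31 + 30 + 31 + 30 + 31 + 31 + 30 + 31 + 30 + 31 + 31 + 29 + 31 + 30 + 31 + 30 + 31 + 31 + 30 + 31 + 30 + 31 + 31 + 28 + 31 + 30 + 31 + 30 + 31 + 31 + 30 + 31 + 30 + 31 + 31 + 28 + 31 + 27 = 1777.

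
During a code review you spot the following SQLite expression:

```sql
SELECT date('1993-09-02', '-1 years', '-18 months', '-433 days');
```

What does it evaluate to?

Adding -1 year to 1993-09-02 gives 1992-09-02.
Adding -18 months to 1992-09-02 gives 1991-03-02.
Applying '-433 days' to 1991-03-02: counting 433 days back gives 1989-12-24.

1989-12-24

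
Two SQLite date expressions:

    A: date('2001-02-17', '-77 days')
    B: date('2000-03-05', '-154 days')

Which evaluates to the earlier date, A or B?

A = 2000-12-02.
B = 1999-10-03.
B is earlier.

B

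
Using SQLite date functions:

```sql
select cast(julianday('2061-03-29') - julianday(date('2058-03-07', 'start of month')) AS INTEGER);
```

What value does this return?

`start of month` rewinds 2058-03-07 to 2058-03-01.
30 days remain in March 2058 after the 1st (31 − 1).
Full months from April 2058 through February 2061 contribute their day counts.
Then 29 days into March 2061.
Total: 30 + 30 + 31 + 30 + 31 + 31 + 30 + 31 + 30 + 31 + 31 + 28 + 31 + 30 + 31 + 30 + 31 + 31 + 30 + 31 + 30 + 31 + 31 + 29 + 31 + 30 + 31 + 30 + 31 + 31 + 30 + 31 + 30 + 31 + 31 + 28 + 29 = 1124.

1124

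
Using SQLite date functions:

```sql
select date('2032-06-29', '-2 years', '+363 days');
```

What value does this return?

Adding -2 years to 2032-06-29 gives 2030-06-29.
Applying '+363 days' to 2030-06-29: counting 363 days forward gives 2031-06-27.

2031-06-27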